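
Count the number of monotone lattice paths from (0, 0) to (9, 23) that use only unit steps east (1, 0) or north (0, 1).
Number of paths = 28048800

A monotone lattice path from (0, 0) to (9, 23) consists of 9 east steps and 23 north steps in some order, so it is determined by which 9 of the 32 steps are east. The count is C(32, 9) = 28048800.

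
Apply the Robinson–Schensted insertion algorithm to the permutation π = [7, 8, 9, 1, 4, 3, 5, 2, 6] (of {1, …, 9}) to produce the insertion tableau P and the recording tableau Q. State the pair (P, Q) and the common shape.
P = [1, 2, 5, 6] / [3, 8, 9] / [4] / [7];  Q = [1, 2, 3, 9] / [4, 5, 7] / [6] / [8];  common shape = (4, 3, 1, 1)

Row-insert the values π_1, π_2, … into P one at a time, bumping the leftmost entry strictly greater than the inserted value down to the next row. The recording tableau Q records, in position (i, j), the step at which that cell was added to P.
  Insert 7 (step 1): P = [7];  Q = [1]
  Insert 8 (step 2): P = [7, 8];  Q = [1, 2]
  Insert 9 (step 3): P = [7, 8, 9];  Q = [1, 2, 3]
  Insert 1 (step 4): P = [1, 8, 9] / [7];  Q = [1, 2, 3] / [4]
  Insert 4 (step 5): P = [1, 4, 9] / [7, 8];  Q = [1, 2, 3] / [4, 5]
  Insert 3 (step 6): P = [1, 3, 9] / [4, 8] / [7];  Q = [1, 2, 3] / [4, 5] / [6]
  Insert 5 (step 7): P = [1, 3, 5] / [4, 8, 9] / [7];  Q = [1, 2, 3] / [4, 5, 7] / [6]
  Insert 2 (step 8): P = [1, 2, 5] / [3, 8, 9] / [4] / [7];  Q = [1, 2, 3] / [4, 5, 7] / [6] / [8]
  Insert 6 (step 9): P = [1, 2, 5, 6] / [3, 8, 9] / [4] / [7];  Q = [1, 2, 3, 9] / [4, 5, 7] / [6] / [8]
Final shape: (4, 3, 1, 1).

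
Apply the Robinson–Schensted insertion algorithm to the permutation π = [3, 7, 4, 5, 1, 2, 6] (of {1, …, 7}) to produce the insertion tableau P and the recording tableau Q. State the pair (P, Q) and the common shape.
P = [1, 2, 5, 6] / [3, 4] / [7];  Q = [1, 2, 4, 7] / [3, 6] / [5];  common shape = (4, 2, 1)

Row-insert the values π_1, π_2, … into P one at a time, bumping the leftmost entry strictly greater than the inserted value down to the next row. The recording tableau Q records, in position (i, j), the step at which that cell was added to P.
  Insert 3 (step 1): P = [3];  Q = [1]
  Insert 7 (step 2): P = [3, 7];  Q = [1, 2]
  Insert 4 (step 3): P = [3, 4] / [7];  Q = [1, 2] / [3]
  Insert 5 (step 4): P = [3, 4, 5] / [7];  Q = [1, 2, 4] / [3]
  Insert 1 (step 5): P = [1, 4, 5] / [3] / [7];  Q = [1, 2, 4] / [3] / [5]
  Insert 2 (step 6): P = [1, 2, 5] / [3, 4] / [7];  Q = [1, 2, 4] / [3, 6] / [5]
  Insert 6 (step 7): P = [1, 2, 5, 6] / [3, 4] / [7];  Q = [1, 2, 4, 7] / [3, 6] / [5]
Final shape: (4, 2, 1).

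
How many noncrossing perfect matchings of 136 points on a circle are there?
C_68 = 86218923998960285726185640663701108500

These noncrossing handshakes are counted by the Catalan number C_n = (1/(n + 1)) · C(2n, n). For n = 68: C_68 = (1/69) · C(136, 68) = 5949105755928259715106809205795376486500/69 = 86218923998960285726185640663701108500.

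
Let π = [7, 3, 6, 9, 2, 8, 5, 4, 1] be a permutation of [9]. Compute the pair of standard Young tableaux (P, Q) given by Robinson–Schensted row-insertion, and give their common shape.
P = [1, 4, 8] / [2, 5] / [3, 9] / [6] / [7];  Q = [1, 3, 4] / [2, 6] / [5, 7] / [8] / [9];  common shape = (3, 2, 2, 1, 1)

Row-insert the values π_1, π_2, … into P one at a time, bumping the leftmost entry strictly greater than the inserted value down to the next row. The recording tableau Q records, in position (i, j), the step at which that cell was added to P.
  Insert 7 (step 1): P = [7];  Q = [1]
  Insert 3 (step 2): P = [3] / [7];  Q = [1] / [2]
  Insert 6 (step 3): P = [3, 6] / [7];  Q = [1, 3] / [2]
  Insert 9 (step 4): P = [3, 6, 9] / [7];  Q = [1, 3, 4] / [2]
  Insert 2 (step 5): P = [2, 6, 9] / [3] / [7];  Q = [1, 3, 4] / [2] / [5]
  Insert 8 (step 6): P = [2, 6, 8] / [3, 9] / [7];  Q = [1, 3, 4] / [2, 6] / [5]
  Insert 5 (step 7): P = [2, 5, 8] / [3, 6] / [7, 9];  Q = [1, 3, 4] / [2, 6] / [5, 7]
  Insert 4 (step 8): P = [2, 4, 8] / [3, 5] / [6, 9] / [7];  Q = [1, 3, 4] / [2, 6] / [5, 7] / [8]
  Insert 1 (step 9): P = [1, 4, 8] / [2, 5] / [3, 9] / [6] / [7];  Q = [1, 3, 4] / [2, 6] / [5, 7] / [8] / [9]
Final shape: (3, 2, 2, 1, 1).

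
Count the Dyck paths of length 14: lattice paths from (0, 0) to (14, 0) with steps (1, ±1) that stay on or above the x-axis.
C_7 = 429

These Dyck paths are counted by the Catalan number C_n = (1/(n + 1)) · C(2n, n). For n = 7: C_7 = (1/8) · C(14, 7) = 3432/8 = 429.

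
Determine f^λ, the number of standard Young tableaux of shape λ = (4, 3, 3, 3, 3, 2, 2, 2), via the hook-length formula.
# SYT of shape (4, 3, 3, 3, 3, 2, 2, 2) = 96996900

Hook-length formula: f^λ = n! / Π hook(c), product over all cells c of the Young diagram. For λ = (4, 3, 3, 3, 3, 2, 2, 2), n = 22 boxes. Hook lengths by row (left-to-right, top-to-bottom): [11, 10, 6, 1]; [9, 8, 4]; [8, 7, 3]; [7, 6, 2]; [6, 5, 1]; [4, 3]; [3, 2]; [2, 1]. Product of hooks = 11588006707200. So f^λ = 22! / 11588006707200 = 1124000727777607680000 / 11588006707200 = 96996900.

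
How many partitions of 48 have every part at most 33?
p(48, parts ≤ 33) = 146765

Use the recurrence p(n, m) = p(n, m−1) + p(n−m, m): either the largest part is < m (count p(n, m−1)) or the largest part is exactly m (remove one copy of m, count p(n−m, m)). With p(0, ·) = 1 this gives p(48, parts ≤ 33) = 146765. (By conjugating Young diagrams, this also counts partitions of 48 into at most 33 parts.)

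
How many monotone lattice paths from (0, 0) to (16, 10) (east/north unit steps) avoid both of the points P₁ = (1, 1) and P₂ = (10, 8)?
Number of paths = 2112143

Inclusion–exclusion. Total paths: C(26, 16) = 5311735. Through P₁: C(2, 1)·C(24, 15) = 2615008. Through P₂: C(18, 10)·C(8, 6) = 1225224. Since P₁ is strictly southwest of P₂, a monotone path through both must visit P₁ then P₂; paths through both = C(2, 1)·C(16, 9)·C(8, 6) = 640640. Avoid both = 5311735 − 2615008 − 1225224 + 640640 = 2112143.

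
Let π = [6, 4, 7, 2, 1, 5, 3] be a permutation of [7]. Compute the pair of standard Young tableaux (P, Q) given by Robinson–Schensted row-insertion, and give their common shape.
P = [1, 3] / [2, 5] / [4, 7] / [6];  Q = [1, 3] / [2, 6] / [4, 7] / [5];  common shape = (2, 2, 2, 1)

Row-insert the values π_1, π_2, … into P one at a time, bumping the leftmost entry strictly greater than the inserted value down to the next row. The recording tableau Q records, in position (i, j), the step at which that cell was added to P.
  Insert 6 (step 1): P = [6];  Q = [1]
  Insert 4 (step 2): P = [4] / [6];  Q = [1] / [2]
  Insert 7 (step 3): P = [4, 7] / [6];  Q = [1, 3] / [2]
  Insert 2 (step 4): P = [2, 7] / [4] / [6];  Q = [1, 3] / [2] / [4]
  Insert 1 (step 5): P = [1, 7] / [2] / [4] / [6];  Q = [1, 3] / [2] / [4] / [5]
  Insert 5 (step 6): P = [1, 5] / [2, 7] / [4] / [6];  Q = [1, 3] / [2, 6] / [4] / [5]
  Insert 3 (step 7): P = [1, 3] / [2, 5] / [4, 7] / [6];  Q = [1, 3] / [2, 6] / [4, 7] / [5]
Final shape: (2, 2, 2, 1).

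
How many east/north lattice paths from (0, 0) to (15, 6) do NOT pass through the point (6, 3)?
Number of paths = 35784

Total paths from (0, 0) to (15, 6): C(21, 15) = 54264. Paths through (6, 3): (paths (0, 0) → (6, 3)) × (paths (6, 3) → (15, 6)) = C(9, 6) · C(12, 9) = 84 · 220 = 18480. Avoidance count = 54264 − 18480 = 35784.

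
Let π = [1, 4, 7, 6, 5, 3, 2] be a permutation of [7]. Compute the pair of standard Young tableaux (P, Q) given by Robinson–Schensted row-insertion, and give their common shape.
P = [1, 2, 5] / [3] / [4] / [6] / [7];  Q = [1, 2, 3] / [4] / [5] / [6] / [7];  common shape = (3, 1, 1, 1, 1)

Row-insert the values π_1, π_2, … into P one at a time, bumping the leftmost entry strictly greater than the inserted value down to the next row. The recording tableau Q records, in position (i, j), the step at which that cell was added to P.
  Insert 1 (step 1): P = [1];  Q = [1]
  Insert 4 (step 2): P = [1, 4];  Q = [1, 2]
  Insert 7 (step 3): P = [1, 4, 7];  Q = [1, 2, 3]
  Insert 6 (step 4): P = [1, 4, 6] / [7];  Q = [1, 2, 3] / [4]
  Insert 5 (step 5): P = [1, 4, 5] / [6] / [7];  Q = [1, 2, 3] / [4] / [5]
  Insert 3 (step 6): P = [1, 3, 5] / [4] / [6] / [7];  Q = [1, 2, 3] / [4] / [5] / [6]
  Insert 2 (step 7): P = [1, 2, 5] / [3] / [4] / [6] / [7];  Q = [1, 2, 3] / [4] / [5] / [6] / [7]
Final shape: (3, 1, 1, 1, 1).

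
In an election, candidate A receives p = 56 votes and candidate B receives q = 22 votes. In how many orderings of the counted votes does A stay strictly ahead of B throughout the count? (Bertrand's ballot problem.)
Strict-lead orderings = 6176744369371087060

Total orderings of the 78 votes with 56 for A: C(78, 56) = 14170178259145435020. By the Bertrand ballot formula (Cycle Lemma / reflection principle), the number of orderings in which A is strictly ahead of B throughout is (p − q)/(p + q) · C(p + q, p) = (56 − 22)/(56 + 22) · 14170178259145435020 = 6176744369371087060.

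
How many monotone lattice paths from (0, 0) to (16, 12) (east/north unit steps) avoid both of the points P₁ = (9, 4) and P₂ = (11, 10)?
Number of paths = 18834114

Inclusion–exclusion. Total paths: C(28, 16) = 30421755. Through P₁: C(13, 9)·C(15, 7) = 4601025. Through P₂: C(21, 11)·C(7, 5) = 7407036. Since P₁ is strictly southwest of P₂, a monotone path through both must visit P₁ then P₂; paths through both = C(13, 9)·C(8, 2)·C(7, 5) = 420420. Avoid both = 30421755 − 4601025 − 7407036 + 420420 = 18834114.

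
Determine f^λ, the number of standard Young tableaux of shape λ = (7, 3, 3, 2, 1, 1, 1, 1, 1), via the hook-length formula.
# SYT of shape (7, 3, 3, 2, 1, 1, 1, 1, 1) = 59121920

Hook-length formula: f^λ = n! / Π hook(c), product over all cells c of the Young diagram. For λ = (7, 3, 3, 2, 1, 1, 1, 1, 1), n = 20 boxes. Hook lengths by row (left-to-right, top-to-bottom): [15, 9, 7, 4, 3, 2, 1]; [10, 4, 2]; [9, 3, 1]; [7, 1]; [5]; [4]; [3]; [2]; [1]. Product of hooks = 41150592000. So f^λ = 20! / 41150592000 = 2432902008176640000 / 41150592000 = 59121920.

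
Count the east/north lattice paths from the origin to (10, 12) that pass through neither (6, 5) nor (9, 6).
Number of paths = 472087

Inclusion–exclusion. Total paths: C(22, 10) = 646646. Through P₁: C(11, 6)·C(11, 4) = 152460. Through P₂: C(15, 9)·C(7, 1) = 35035. Since P₁ is strictly southwest of P₂, a monotone path through both must visit P₁ then P₂; paths through both = C(11, 6)·C(4, 3)·C(7, 1) = 12936. Avoid both = 646646 − 152460 − 35035 + 12936 = 472087.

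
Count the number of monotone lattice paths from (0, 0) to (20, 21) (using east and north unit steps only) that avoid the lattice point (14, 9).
Number of paths = 253958622060

Total paths from (0, 0) to (20, 21): C(41, 20) = 269128937220. Paths through (14, 9): (paths (0, 0) → (14, 9)) × (paths (14, 9) → (20, 21)) = C(23, 14) · C(18, 6) = 817190 · 18564 = 15170315160. Avoidance count = 269128937220 − 15170315160 = 253958622060.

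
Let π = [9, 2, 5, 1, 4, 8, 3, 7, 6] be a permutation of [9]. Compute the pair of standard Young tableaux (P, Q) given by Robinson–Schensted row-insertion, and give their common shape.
P = [1, 3, 6] / [2, 4, 7] / [5, 8] / [9];  Q = [1, 3, 6] / [2, 5, 8] / [4, 9] / [7];  common shape = (3, 3, 2, 1)

Row-insert the values π_1, π_2, … into P one at a time, bumping the leftmost entry strictly greater than the inserted value down to the next row. The recording tableau Q records, in position (i, j), the step at which that cell was added to P.
  Insert 9 (step 1): P = [9];  Q = [1]
  Insert 2 (step 2): P = [2] / [9];  Q = [1] / [2]
  Insert 5 (step 3): P = [2, 5] / [9];  Q = [1, 3] / [2]
  Insert 1 (step 4): P = [1, 5] / [2] / [9];  Q = [1, 3] / [2] / [4]
  Insert 4 (step 5): P = [1, 4] / [2, 5] / [9];  Q = [1, 3] / [2, 5] / [4]
  Insert 8 (step 6): P = [1, 4, 8] / [2, 5] / [9];  Q = [1, 3, 6] / [2, 5] / [4]
  Insert 3 (step 7): P = [1, 3, 8] / [2, 4] / [5] / [9];  Q = [1, 3, 6] / [2, 5] / [4] / [7]
  Insert 7 (step 8): P = [1, 3, 7] / [2, 4, 8] / [5] / [9];  Q = [1, 3, 6] / [2, 5, 8] / [4] / [7]
  Insert 6 (step 9): P = [1, 3, 6] / [2, 4, 7] / [5, 8] / [9];  Q = [1, 3, 6] / [2, 5, 8] / [4, 9] / [7]
Final shape: (3, 3, 2, 1).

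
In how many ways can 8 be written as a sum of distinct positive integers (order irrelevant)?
q(8) = 6

List partitions of 8 into distinct parts: 8, 7+1, 6+2, 5+3, 5+2+1, 4+3+1. There are q(8) = 6. (Euler: this equals the number of odd-part partitions of 8.)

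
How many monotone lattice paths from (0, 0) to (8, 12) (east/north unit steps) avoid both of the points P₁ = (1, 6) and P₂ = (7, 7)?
Number of paths = 93660

Inclusion–exclusion. Total paths: C(20, 8) = 125970. Through P₁: C(7, 1)·C(13, 7) = 12012. Through P₂: C(14, 7)·C(6, 1) = 20592. Since P₁ is strictly southwest of P₂, a monotone path through both must visit P₁ then P₂; paths through both = C(7, 1)·C(7, 6)·C(6, 1) = 294. Avoid both = 125970 − 12012 − 20592 + 294 = 93660.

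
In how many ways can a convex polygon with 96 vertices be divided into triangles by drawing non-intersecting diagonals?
C_94 = 239993345518077005168915776623476723006280827488229600

These polygon triangulations are counted by the Catalan number C_n = (1/(n + 1)) · C(2n, n). For n = 94: C_94 = (1/95) · C(188, 94) = 22799367824217315491046998779230288685596678611381812000/95 = 239993345518077005168915776623476723006280827488229600.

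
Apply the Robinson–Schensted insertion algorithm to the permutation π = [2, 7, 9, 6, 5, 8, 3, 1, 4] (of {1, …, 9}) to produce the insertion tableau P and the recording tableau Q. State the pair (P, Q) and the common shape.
P = [1, 3, 4] / [2, 8] / [5, 9] / [6] / [7];  Q = [1, 2, 3] / [4, 6] / [5, 9] / [7] / [8];  common shape = (3, 2, 2, 1, 1)

Row-insert the values π_1, π_2, … into P one at a time, bumping the leftmost entry strictly greater than the inserted value down to the next row. The recording tableau Q records, in position (i, j), the step at which that cell was added to P.
  Insert 2 (step 1): P = [2];  Q = [1]
  Insert 7 (step 2): P = [2, 7];  Q = [1, 2]
  Insert 9 (step 3): P = [2, 7, 9];  Q = [1, 2, 3]
  Insert 6 (step 4): P = [2, 6, 9] / [7];  Q = [1, 2, 3] / [4]
  Insert 5 (step 5): P = [2, 5, 9] / [6] / [7];  Q = [1, 2, 3] / [4] / [5]
  Insert 8 (step 6): P = [2, 5, 8] / [6, 9] / [7];  Q = [1, 2, 3] / [4, 6] / [5]
  Insert 3 (step 7): P = [2, 3, 8] / [5, 9] / [6] / [7];  Q = [1, 2, 3] / [4, 6] / [5] / [7]
  Insert 1 (step 8): P = [1, 3, 8] / [2, 9] / [5] / [6] / [7];  Q = [1, 2, 3] / [4, 6] / [5] / [7] / [8]
  Insert 4 (step 9): P = [1, 3, 4] / [2, 8] / [5, 9] / [6] / [7];  Q = [1, 2, 3] / [4, 6] / [5, 9] / [7] / [8]
Final shape: (3, 2, 2, 1, 1).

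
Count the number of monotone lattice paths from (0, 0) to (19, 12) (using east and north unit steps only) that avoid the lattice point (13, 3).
Number of paths = 138317725

Total paths from (0, 0) to (19, 12): C(31, 19) = 141120525. Paths through (13, 3): (paths (0, 0) → (13, 3)) × (paths (13, 3) → (19, 12)) = C(16, 13) · C(15, 6) = 560 · 5005 = 2802800. Avoidance count = 141120525 − 2802800 = 138317725.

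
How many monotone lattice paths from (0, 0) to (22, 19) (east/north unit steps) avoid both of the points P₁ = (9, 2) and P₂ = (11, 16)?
Number of paths = 233332487070

Inclusion–exclusion. Total paths: C(41, 22) = 244662670200. Through P₁: C(11, 9)·C(30, 13) = 6586791750. Through P₂: C(27, 11)·C(14, 11) = 4745793780. Since P₁ is strictly southwest of P₂, a monotone path through both must visit P₁ then P₂; paths through both = C(11, 9)·C(16, 2)·C(14, 11) = 2402400. Avoid both = 244662670200 − 6586791750 − 4745793780 + 2402400 = 233332487070.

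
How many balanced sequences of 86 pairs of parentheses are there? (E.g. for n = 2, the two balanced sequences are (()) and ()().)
C_86 = 4180080073556524734514695828170907458428751314320

These balanced parentheses are counted by the Catalan number C_n = (1/(n + 1)) · C(2n, n). For n = 86: C_86 = (1/87) · C(172, 86) = 363666966399417651902778537050868948883301364345840/87 = 4180080073556524734514695828170907458428751314320.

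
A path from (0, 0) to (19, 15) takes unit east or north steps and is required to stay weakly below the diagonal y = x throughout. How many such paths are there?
Number of paths = 463991880

By the reflection principle (André's argument), the number of monotone paths to (19, 15) with n ≤ m that never go above y = x is C(34, 19) − C(34, 20) = 1855967520 − 1391975640 = 463991880.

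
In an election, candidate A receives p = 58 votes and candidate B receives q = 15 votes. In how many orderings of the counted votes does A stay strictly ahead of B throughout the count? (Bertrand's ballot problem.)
Strict-lead orderings = 856629720281184

Total orderings of the 73 votes with 58 for A: C(73, 58) = 1454278362337824. By the Bertrand ballot formula (Cycle Lemma / reflection principle), the number of orderings in which A is strictly ahead of B throughout is (p − q)/(p + q) · C(p + q, p) = (58 − 15)/(58 + 15) · 1454278362337824 = 856629720281184.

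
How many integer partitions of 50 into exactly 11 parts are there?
p(50, 11 parts) = 17475

Partitions of n into exactly k parts are in bijection with partitions of n − k into at most k parts (subtract 1 from each part). So p(50, exactly 11) = p(39, parts ≤ 11). Computing via the recurrence p(m, j) = p(m, j−1) + p(m−j, j) gives 17475.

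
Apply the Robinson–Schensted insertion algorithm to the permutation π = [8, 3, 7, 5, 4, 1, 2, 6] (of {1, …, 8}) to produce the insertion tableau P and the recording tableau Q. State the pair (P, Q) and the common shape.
P = [1, 2, 6] / [3, 4] / [5] / [7] / [8];  Q = [1, 3, 8] / [2, 7] / [4] / [5] / [6];  common shape = (3, 2, 1, 1, 1)

Row-insert the values π_1, π_2, … into P one at a time, bumping the leftmost entry strictly greater than the inserted value down to the next row. The recording tableau Q records, in position (i, j), the step at which that cell was added to P.
  Insert 8 (step 1): P = [8];  Q = [1]
  Insert 3 (step 2): P = [3] / [8];  Q = [1] / [2]
  Insert 7 (step 3): P = [3, 7] / [8];  Q = [1, 3] / [2]
  Insert 5 (step 4): P = [3, 5] / [7] / [8];  Q = [1, 3] / [2] / [4]
  Insert 4 (step 5): P = [3, 4] / [5] / [7] / [8];  Q = [1, 3] / [2] / [4] / [5]
  Insert 1 (step 6): P = [1, 4] / [3] / [5] / [7] / [8];  Q = [1, 3] / [2] / [4] / [5] / [6]
  Insert 2 (step 7): P = [1, 2] / [3, 4] / [5] / [7] / [8];  Q = [1, 3] / [2, 7] / [4] / [5] / [6]
  Insert 6 (step 8): P = [1, 2, 6] / [3, 4] / [5] / [7] / [8];  Q = [1, 3, 8] / [2, 7] / [4] / [5] / [6]
Final shape: (3, 2, 1, 1, 1).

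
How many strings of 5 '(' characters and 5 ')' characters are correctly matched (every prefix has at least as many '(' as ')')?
C_5 = 42

These balanced parentheses are counted by the Catalan number C_n = (1/(n + 1)) · C(2n, n). For n = 5: C_5 = (1/6) · C(10, 5) = 252/6 = 42.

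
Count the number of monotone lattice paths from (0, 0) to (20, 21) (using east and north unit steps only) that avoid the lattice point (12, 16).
Number of paths = 229976138535

Total paths from (0, 0) to (20, 21): C(41, 20) = 269128937220. Paths through (12, 16): (paths (0, 0) → (12, 16)) × (paths (12, 16) → (20, 21)) = C(28, 12) · C(13, 8) = 30421755 · 1287 = 39152798685. Avoidance count = 269128937220 − 39152798685 = 229976138535.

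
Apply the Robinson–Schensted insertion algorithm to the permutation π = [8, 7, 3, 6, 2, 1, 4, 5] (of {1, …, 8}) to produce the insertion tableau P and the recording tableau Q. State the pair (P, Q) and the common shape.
P = [1, 4, 5] / [2, 6] / [3] / [7] / [8];  Q = [1, 4, 8] / [2, 7] / [3] / [5] / [6];  common shape = (3, 2, 1, 1, 1)

Row-insert the values π_1, π_2, … into P one at a time, bumping the leftmost entry strictly greater than the inserted value down to the next row. The recording tableau Q records, in position (i, j), the step at which that cell was added to P.
  Insert 8 (step 1): P = [8];  Q = [1]
  Insert 7 (step 2): P = [7] / [8];  Q = [1] / [2]
  Insert 3 (step 3): P = [3] / [7] / [8];  Q = [1] / [2] / [3]
  Insert 6 (step 4): P = [3, 6] / [7] / [8];  Q = [1, 4] / [2] / [3]
  Insert 2 (step 5): P = [2, 6] / [3] / [7] / [8];  Q = [1, 4] / [2] / [3] / [5]
  Insert 1 (step 6): P = [1, 6] / [2] / [3] / [7] / [8];  Q = [1, 4] / [2] / [3] / [5] / [6]
  Insert 4 (step 7): P = [1, 4] / [2, 6] / [3] / [7] / [8];  Q = [1, 4] / [2, 7] / [3] / [5] / [6]
  Insert 5 (step 8): P = [1, 4, 5] / [2, 6] / [3] / [7] / [8];  Q = [1, 4, 8] / [2, 7] / [3] / [5] / [6]
Final shape: (3, 2, 1, 1, 1).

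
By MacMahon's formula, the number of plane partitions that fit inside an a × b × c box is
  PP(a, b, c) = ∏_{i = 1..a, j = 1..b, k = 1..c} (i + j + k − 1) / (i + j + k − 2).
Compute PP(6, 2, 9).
PP(6, 2, 9) = 5725720

Evaluate the triple product over i = 1..6, j = 1..2, k = 1..9. The factors are (2/1) · (3/2) · (4/3) · (5/4) · (6/5) · (7/6) · (8/7) · (9/8) · … (108 factors total). The numerators and denominators telescope so the product is an integer; carrying out the multiplication exactly gives PP(6, 2, 9) = 5725720.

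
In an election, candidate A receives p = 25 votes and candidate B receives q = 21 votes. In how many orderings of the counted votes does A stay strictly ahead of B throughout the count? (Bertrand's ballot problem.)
Strict-lead orderings = 603784920024

Total orderings of the 46 votes with 25 for A: C(46, 25) = 6943526580276. By the Bertrand ballot formula (Cycle Lemma / reflection principle), the number of orderings in which A is strictly ahead of B throughout is (p − q)/(p + q) · C(p + q, p) = (25 − 21)/(25 + 21) · 6943526580276 = 603784920024.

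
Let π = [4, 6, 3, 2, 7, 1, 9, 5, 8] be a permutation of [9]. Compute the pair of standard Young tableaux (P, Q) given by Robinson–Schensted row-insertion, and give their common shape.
P = [1, 5, 7, 8] / [2, 6, 9] / [3] / [4];  Q = [1, 2, 5, 7] / [3, 8, 9] / [4] / [6];  common shape = (4, 3, 1, 1)

Row-insert the values π_1, π_2, … into P one at a time, bumping the leftmost entry strictly greater than the inserted value down to the next row. The recording tableau Q records, in position (i, j), the step at which that cell was added to P.
  Insert 4 (step 1): P = [4];  Q = [1]
  Insert 6 (step 2): P = [4, 6];  Q = [1, 2]
  Insert 3 (step 3): P = [3, 6] / [4];  Q = [1, 2] / [3]
  Insert 2 (step 4): P = [2, 6] / [3] / [4];  Q = [1, 2] / [3] / [4]
  Insert 7 (step 5): P = [2, 6, 7] / [3] / [4];  Q = [1, 2, 5] / [3] / [4]
  Insert 1 (step 6): P = [1, 6, 7] / [2] / [3] / [4];  Q = [1, 2, 5] / [3] / [4] / [6]
  Insert 9 (step 7): P = [1, 6, 7, 9] / [2] / [3] / [4];  Q = [1, 2, 5, 7] / [3] / [4] / [6]
  Insert 5 (step 8): P = [1, 5, 7, 9] / [2, 6] / [3] / [4];  Q = [1, 2, 5, 7] / [3, 8] / [4] / [6]
  Insert 8 (step 9): P = [1, 5, 7, 8] / [2, 6, 9] / [3] / [4];  Q = [1, 2, 5, 7] / [3, 8, 9] / [4] / [6]
Final shape: (4, 3, 1, 1).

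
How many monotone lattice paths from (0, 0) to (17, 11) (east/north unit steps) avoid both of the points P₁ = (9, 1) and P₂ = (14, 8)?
Number of paths = 14799600

Inclusion–exclusion. Total paths: C(28, 17) = 21474180. Through P₁: C(10, 9)·C(18, 8) = 437580. Through P₂: C(22, 14)·C(6, 3) = 6395400. Since P₁ is strictly southwest of P₂, a monotone path through both must visit P₁ then P₂; paths through both = C(10, 9)·C(12, 5)·C(6, 3) = 158400. Avoid both = 21474180 − 437580 − 6395400 + 158400 = 14799600.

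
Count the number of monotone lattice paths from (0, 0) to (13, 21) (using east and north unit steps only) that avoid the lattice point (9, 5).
Number of paths = 918284070

Total paths from (0, 0) to (13, 21): C(34, 13) = 927983760. Paths through (9, 5): (paths (0, 0) → (9, 5)) × (paths (9, 5) → (13, 21)) = C(14, 9) · C(20, 4) = 2002 · 4845 = 9699690. Avoidance count = 927983760 − 9699690 = 918284070.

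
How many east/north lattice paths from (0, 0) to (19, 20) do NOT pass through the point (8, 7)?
Number of paths = 52860577770

Total paths from (0, 0) to (19, 20): C(39, 19) = 68923264410. Paths through (8, 7): (paths (0, 0) → (8, 7)) × (paths (8, 7) → (19, 20)) = C(15, 8) · C(24, 11) = 6435 · 2496144 = 16062686640. Avoidance count = 68923264410 − 16062686640 = 52860577770.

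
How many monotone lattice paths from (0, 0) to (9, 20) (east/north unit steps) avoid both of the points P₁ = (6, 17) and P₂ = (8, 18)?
Number of paths = 4217763

Inclusion–exclusion. Total paths: C(29, 9) = 10015005. Through P₁: C(23, 6)·C(6, 3) = 2018940. Through P₂: C(26, 8)·C(3, 1) = 4686825. Since P₁ is strictly southwest of P₂, a monotone path through both must visit P₁ then P₂; paths through both = C(23, 6)·C(3, 2)·C(3, 1) = 908523. Avoid both = 10015005 − 2018940 − 4686825 + 908523 = 4217763.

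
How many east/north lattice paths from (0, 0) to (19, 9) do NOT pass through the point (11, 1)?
Number of paths = 6752460

Total paths from (0, 0) to (19, 9): C(28, 19) = 6906900. Paths through (11, 1): (paths (0, 0) → (11, 1)) × (paths (11, 1) → (19, 9)) = C(12, 11) · C(16, 8) = 12 · 12870 = 154440. Avoidance count = 6906900 − 154440 = 6752460.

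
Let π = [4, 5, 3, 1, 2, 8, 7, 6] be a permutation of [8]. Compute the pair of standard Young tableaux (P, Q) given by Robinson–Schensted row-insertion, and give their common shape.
P = [1, 2, 6] / [3, 5, 7] / [4, 8];  Q = [1, 2, 6] / [3, 5, 7] / [4, 8];  common shape = (3, 3, 2)

Row-insert the values π_1, π_2, … into P one at a time, bumping the leftmost entry strictly greater than the inserted value down to the next row. The recording tableau Q records, in position (i, j), the step at which that cell was added to P.
  Insert 4 (step 1): P = [4];  Q = [1]
  Insert 5 (step 2): P = [4, 5];  Q = [1, 2]
  Insert 3 (step 3): P = [3, 5] / [4];  Q = [1, 2] / [3]
  Insert 1 (step 4): P = [1, 5] / [3] / [4];  Q = [1, 2] / [3] / [4]
  Insert 2 (step 5): P = [1, 2] / [3, 5] / [4];  Q = [1, 2] / [3, 5] / [4]
  Insert 8 (step 6): P = [1, 2, 8] / [3, 5] / [4];  Q = [1, 2, 6] / [3, 5] / [4]
  Insert 7 (step 7): P = [1, 2, 7] / [3, 5, 8] / [4];  Q = [1, 2, 6] / [3, 5, 7] / [4]
  Insert 6 (step 8): P = [1, 2, 6] / [3, 5, 7] / [4, 8];  Q = [1, 2, 6] / [3, 5, 7] / [4, 8]
Final shape: (3, 3, 2).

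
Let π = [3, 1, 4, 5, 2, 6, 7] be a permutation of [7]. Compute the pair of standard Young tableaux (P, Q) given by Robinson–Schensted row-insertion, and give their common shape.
P = [1, 2, 5, 6, 7] / [3, 4];  Q = [1, 3, 4, 6, 7] / [2, 5];  common shape = (5, 2)

Row-insert the values π_1, π_2, … into P one at a time, bumping the leftmost entry strictly greater than the inserted value down to the next row. The recording tableau Q records, in position (i, j), the step at which that cell was added to P.
  Insert 3 (step 1): P = [3];  Q = [1]
  Insert 1 (step 2): P = [1] / [3];  Q = [1] / [2]
  Insert 4 (step 3): P = [1, 4] / [3];  Q = [1, 3] / [2]
  Insert 5 (step 4): P = [1, 4, 5] / [3];  Q = [1, 3, 4] / [2]
  Insert 2 (step 5): P = [1, 2, 5] / [3, 4];  Q = [1, 3, 4] / [2, 5]
  Insert 6 (step 6): P = [1, 2, 5, 6] / [3, 4];  Q = [1, 3, 4, 6] / [2, 5]
  Insert 7 (step 7): P = [1, 2, 5, 6, 7] / [3, 4];  Q = [1, 3, 4, 6, 7] / [2, 5]
Final shape: (5, 2).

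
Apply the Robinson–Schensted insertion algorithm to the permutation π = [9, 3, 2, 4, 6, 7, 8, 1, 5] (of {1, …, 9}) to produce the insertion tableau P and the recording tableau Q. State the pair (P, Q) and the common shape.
P = [1, 4, 5, 7, 8] / [2, 6] / [3] / [9];  Q = [1, 4, 5, 6, 7] / [2, 9] / [3] / [8];  common shape = (5, 2, 1, 1)

Row-insert the values π_1, π_2, … into P one at a time, bumping the leftmost entry strictly greater than the inserted value down to the next row. The recording tableau Q records, in position (i, j), the step at which that cell was added to P.
  Insert 9 (step 1): P = [9];  Q = [1]
  Insert 3 (step 2): P = [3] / [9];  Q = [1] / [2]
  Insert 2 (step 3): P = [2] / [3] / [9];  Q = [1] / [2] / [3]
  Insert 4 (step 4): P = [2, 4] / [3] / [9];  Q = [1, 4] / [2] / [3]
  Insert 6 (step 5): P = [2, 4, 6] / [3] / [9];  Q = [1, 4, 5] / [2] / [3]
  Insert 7 (step 6): P = [2, 4, 6, 7] / [3] / [9];  Q = [1, 4, 5, 6] / [2] / [3]
  Insert 8 (step 7): P = [2, 4, 6, 7, 8] / [3] / [9];  Q = [1, 4, 5, 6, 7] / [2] / [3]
  Insert 1 (step 8): P = [1, 4, 6, 7, 8] / [2] / [3] / [9];  Q = [1, 4, 5, 6, 7] / [2] / [3] / [8]
  Insert 5 (step 9): P = [1, 4, 5, 7, 8] / [2, 6] / [3] / [9];  Q = [1, 4, 5, 6, 7] / [2, 9] / [3] / [8]
Final shape: (5, 2, 1, 1).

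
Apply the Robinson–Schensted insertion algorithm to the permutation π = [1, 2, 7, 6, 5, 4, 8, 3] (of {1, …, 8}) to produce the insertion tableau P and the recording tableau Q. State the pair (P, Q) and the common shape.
P = [1, 2, 3, 8] / [4] / [5] / [6] / [7];  Q = [1, 2, 3, 7] / [4] / [5] / [6] / [8];  common shape = (4, 1, 1, 1, 1)

Row-insert the values π_1, π_2, … into P one at a time, bumping the leftmost entry strictly greater than the inserted value down to the next row. The recording tableau Q records, in position (i, j), the step at which that cell was added to P.
  Insert 1 (step 1): P = [1];  Q = [1]
  Insert 2 (step 2): P = [1, 2];  Q = [1, 2]
  Insert 7 (step 3): P = [1, 2, 7];  Q = [1, 2, 3]
  Insert 6 (step 4): P = [1, 2, 6] / [7];  Q = [1, 2, 3] / [4]
  Insert 5 (step 5): P = [1, 2, 5] / [6] / [7];  Q = [1, 2, 3] / [4] / [5]
  Insert 4 (step 6): P = [1, 2, 4] / [5] / [6] / [7];  Q = [1, 2, 3] / [4] / [5] / [6]
  Insert 8 (step 7): P = [1, 2, 4, 8] / [5] / [6] / [7];  Q = [1, 2, 3, 7] / [4] / [5] / [6]
  Insert 3 (step 8): P = [1, 2, 3, 8] / [4] / [5] / [6] / [7];  Q = [1, 2, 3, 7] / [4] / [5] / [6] / [8]
Final shape: (4, 1, 1, 1, 1).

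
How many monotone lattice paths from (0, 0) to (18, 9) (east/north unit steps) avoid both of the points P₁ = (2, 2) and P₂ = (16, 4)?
Number of paths = 3129258

Inclusion–exclusion. Total paths: C(27, 18) = 4686825. Through P₁: C(4, 2)·C(23, 16) = 1470942. Through P₂: C(20, 16)·C(7, 2) = 101745. Since P₁ is strictly southwest of P₂, a monotone path through both must visit P₁ then P₂; paths through both = C(4, 2)·C(16, 14)·C(7, 2) = 15120. Avoid both = 4686825 − 1470942 − 101745 + 15120 = 3129258.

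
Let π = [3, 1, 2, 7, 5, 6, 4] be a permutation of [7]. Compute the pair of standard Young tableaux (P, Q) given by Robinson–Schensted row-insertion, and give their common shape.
P = [1, 2, 4, 6] / [3, 5] / [7];  Q = [1, 3, 4, 6] / [2, 5] / [7];  common shape = (4, 2, 1)

Row-insert the values π_1, π_2, … into P one at a time, bumping the leftmost entry strictly greater than the inserted value down to the next row. The recording tableau Q records, in position (i, j), the step at which that cell was added to P.
  Insert 3 (step 1): P = [3];  Q = [1]
  Insert 1 (step 2): P = [1] / [3];  Q = [1] / [2]
  Insert 2 (step 3): P = [1, 2] / [3];  Q = [1, 3] / [2]
  Insert 7 (step 4): P = [1, 2, 7] / [3];  Q = [1, 3, 4] / [2]
  Insert 5 (step 5): P = [1, 2, 5] / [3, 7];  Q = [1, 3, 4] / [2, 5]
  Insert 6 (step 6): P = [1, 2, 5, 6] / [3, 7];  Q = [1, 3, 4, 6] / [2, 5]
  Insert 4 (step 7): P = [1, 2, 4, 6] / [3, 5] / [7];  Q = [1, 3, 4, 6] / [2, 5] / [7]
Final shape: (4, 2, 1).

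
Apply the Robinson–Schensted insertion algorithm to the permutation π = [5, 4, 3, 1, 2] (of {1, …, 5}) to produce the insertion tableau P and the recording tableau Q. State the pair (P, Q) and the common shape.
P = [1, 2] / [3] / [4] / [5];  Q = [1, 5] / [2] / [3] / [4];  common shape = (2, 1, 1, 1)

Row-insert the values π_1, π_2, … into P one at a time, bumping the leftmost entry strictly greater than the inserted value down to the next row. The recording tableau Q records, in position (i, j), the step at which that cell was added to P.
  Insert 5 (step 1): P = [5];  Q = [1]
  Insert 4 (step 2): P = [4] / [5];  Q = [1] / [2]
  Insert 3 (step 3): P = [3] / [4] / [5];  Q = [1] / [2] / [3]
  Insert 1 (step 4): P = [1] / [3] / [4] / [5];  Q = [1] / [2] / [3] / [4]
  Insert 2 (step 5): P = [1, 2] / [3] / [4] / [5];  Q = [1, 5] / [2] / [3] / [4]
Final shape: (2, 1, 1, 1).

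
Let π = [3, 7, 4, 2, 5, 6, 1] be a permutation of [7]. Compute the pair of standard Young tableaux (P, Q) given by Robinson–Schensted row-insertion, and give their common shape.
P = [1, 4, 5, 6] / [2] / [3] / [7];  Q = [1, 2, 5, 6] / [3] / [4] / [7];  common shape = (4, 1, 1, 1)

Row-insert the values π_1, π_2, … into P one at a time, bumping the leftmost entry strictly greater than the inserted value down to the next row. The recording tableau Q records, in position (i, j), the step at which that cell was added to P.
  Insert 3 (step 1): P = [3];  Q = [1]
  Insert 7 (step 2): P = [3, 7];  Q = [1, 2]
  Insert 4 (step 3): P = [3, 4] / [7];  Q = [1, 2] / [3]
  Insert 2 (step 4): P = [2, 4] / [3] / [7];  Q = [1, 2] / [3] / [4]
  Insert 5 (step 5): P = [2, 4, 5] / [3] / [7];  Q = [1, 2, 5] / [3] / [4]
  Insert 6 (step 6): P = [2, 4, 5, 6] / [3] / [7];  Q = [1, 2, 5, 6] / [3] / [4]
  Insert 1 (step 7): P = [1, 4, 5, 6] / [2] / [3] / [7];  Q = [1, 2, 5, 6] / [3] / [4] / [7]
Final shape: (4, 1, 1, 1).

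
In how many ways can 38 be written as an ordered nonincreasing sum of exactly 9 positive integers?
p(38, 9 parts) = 2592

Partitions of n into exactly k parts are in bijection with partitions of n − k into at most k parts (subtract 1 from each part). So p(38, exactly 9) = p(29, parts ≤ 9). Computing via the recurrence p(m, j) = p(m, j−1) + p(m−j, j) gives 2592.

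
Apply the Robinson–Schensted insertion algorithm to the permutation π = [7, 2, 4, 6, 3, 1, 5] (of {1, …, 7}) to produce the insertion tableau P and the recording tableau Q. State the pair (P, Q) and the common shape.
P = [1, 3, 5] / [2, 6] / [4] / [7];  Q = [1, 3, 4] / [2, 7] / [5] / [6];  common shape = (3, 2, 1, 1)

Row-insert the values π_1, π_2, … into P one at a time, bumping the leftmost entry strictly greater than the inserted value down to the next row. The recording tableau Q records, in position (i, j), the step at which that cell was added to P.
  Insert 7 (step 1): P = [7];  Q = [1]
  Insert 2 (step 2): P = [2] / [7];  Q = [1] / [2]
  Insert 4 (step 3): P = [2, 4] / [7];  Q = [1, 3] / [2]
  Insert 6 (step 4): P = [2, 4, 6] / [7];  Q = [1, 3, 4] / [2]
  Insert 3 (step 5): P = [2, 3, 6] / [4] / [7];  Q = [1, 3, 4] / [2] / [5]
  Insert 1 (step 6): P = [1, 3, 6] / [2] / [4] / [7];  Q = [1, 3, 4] / [2] / [5] / [6]
  Insert 5 (step 7): P = [1, 3, 5] / [2, 6] / [4] / [7];  Q = [1, 3, 4] / [2, 7] / [5] / [6]
Final shape: (3, 2, 1, 1).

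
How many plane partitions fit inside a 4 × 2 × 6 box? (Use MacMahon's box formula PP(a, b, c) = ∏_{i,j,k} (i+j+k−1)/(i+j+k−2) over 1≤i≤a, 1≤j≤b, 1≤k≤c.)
PP(4, 2, 6) = 13860

Evaluate the triple product over i = 1..4, j = 1..2, k = 1..6. The factors are (2/1) · (3/2) · (4/3) · (5/4) · (6/5) · (7/6) · (3/2) · (4/3) · … (48 factors total). The numerators and denominators telescope so the product is an integer; carrying out the multiplication exactly gives PP(4, 2, 6) = 13860.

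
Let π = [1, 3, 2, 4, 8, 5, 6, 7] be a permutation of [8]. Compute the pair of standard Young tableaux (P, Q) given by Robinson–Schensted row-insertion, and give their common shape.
P = [1, 2, 4, 5, 6, 7] / [3, 8];  Q = [1, 2, 4, 5, 7, 8] / [3, 6];  common shape = (6, 2)

Row-insert the values π_1, π_2, … into P one at a time, bumping the leftmost entry strictly greater than the inserted value down to the next row. The recording tableau Q records, in position (i, j), the step at which that cell was added to P.
  Insert 1 (step 1): P = [1];  Q = [1]
  Insert 3 (step 2): P = [1, 3];  Q = [1, 2]
  Insert 2 (step 3): P = [1, 2] / [3];  Q = [1, 2] / [3]
  Insert 4 (step 4): P = [1, 2, 4] / [3];  Q = [1, 2, 4] / [3]
  Insert 8 (step 5): P = [1, 2, 4, 8] / [3];  Q = [1, 2, 4, 5] / [3]
  Insert 5 (step 6): P = [1, 2, 4, 5] / [3, 8];  Q = [1, 2, 4, 5] / [3, 6]
  Insert 6 (step 7): P = [1, 2, 4, 5, 6] / [3, 8];  Q = [1, 2, 4, 5, 7] / [3, 6]
  Insert 7 (step 8): P = [1, 2, 4, 5, 6, 7] / [3, 8];  Q = [1, 2, 4, 5, 7, 8] / [3, 6]
Final shape: (6, 2).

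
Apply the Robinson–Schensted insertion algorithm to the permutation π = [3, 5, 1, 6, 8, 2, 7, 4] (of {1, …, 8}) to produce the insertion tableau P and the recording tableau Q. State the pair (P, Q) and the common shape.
P = [1, 2, 4, 7] / [3, 5, 6] / [8];  Q = [1, 2, 4, 5] / [3, 6, 7] / [8];  common shape = (4, 3, 1)

Row-insert the values π_1, π_2, … into P one at a time, bumping the leftmost entry strictly greater than the inserted value down to the next row. The recording tableau Q records, in position (i, j), the step at which that cell was added to P.
  Insert 3 (step 1): P = [3];  Q = [1]
  Insert 5 (step 2): P = [3, 5];  Q = [1, 2]
  Insert 1 (step 3): P = [1, 5] / [3];  Q = [1, 2] / [3]
  Insert 6 (step 4): P = [1, 5, 6] / [3];  Q = [1, 2, 4] / [3]
  Insert 8 (step 5): P = [1, 5, 6, 8] / [3];  Q = [1, 2, 4, 5] / [3]
  Insert 2 (step 6): P = [1, 2, 6, 8] / [3, 5];  Q = [1, 2, 4, 5] / [3, 6]
  Insert 7 (step 7): P = [1, 2, 6, 7] / [3, 5, 8];  Q = [1, 2, 4, 5] / [3, 6, 7]
  Insert 4 (step 8): P = [1, 2, 4, 7] / [3, 5, 6] / [8];  Q = [1, 2, 4, 5] / [3, 6, 7] / [8]
Final shape: (4, 3, 1).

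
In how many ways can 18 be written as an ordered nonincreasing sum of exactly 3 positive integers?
p(18, 3 parts) = 27

Partitions of n into exactly k parts are in bijection with partitions of n − k into at most k parts (subtract 1 from each part). So p(18, exactly 3) = p(15, parts ≤ 3). Computing via the recurrence p(m, j) = p(m, j−1) + p(m−j, j) gives 27.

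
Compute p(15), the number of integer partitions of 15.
p(15) = 176

Compute p(n) via the recurrence p(n, m) = p(n, m−1) + p(n−m, m), where p(n, m) counts partitions of n with all parts ≤ m and p(n) = p(n, n). The base cases are p(0, m) = 1 and p(n, 0) = 0 for n > 0. Filling the table yields p(15) = 176. (Euler's pentagonal recurrence is an alternative.)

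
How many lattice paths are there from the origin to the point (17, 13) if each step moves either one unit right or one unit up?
Number of paths = 119759850

A monotone lattice path from (0, 0) to (17, 13) consists of 17 east steps and 13 north steps in some order, so it is determined by which 17 of the 30 steps are east. The count is C(30, 17) = 119759850.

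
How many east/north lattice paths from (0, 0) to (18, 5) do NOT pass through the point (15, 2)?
Number of paths = 30929

Total paths from (0, 0) to (18, 5): C(23, 18) = 33649. Paths through (15, 2): (paths (0, 0) → (15, 2)) × (paths (15, 2) → (18, 5)) = C(17, 15) · C(6, 3) = 136 · 20 = 2720. Avoidance count = 33649 − 2720 = 30929.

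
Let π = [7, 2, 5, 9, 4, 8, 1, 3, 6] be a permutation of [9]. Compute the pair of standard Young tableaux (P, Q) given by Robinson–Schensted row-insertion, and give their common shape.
P = [1, 3, 6] / [2, 4, 8] / [5, 9] / [7];  Q = [1, 3, 4] / [2, 6, 9] / [5, 8] / [7];  common shape = (3, 3, 2, 1)

Row-insert the values π_1, π_2, … into P one at a time, bumping the leftmost entry strictly greater than the inserted value down to the next row. The recording tableau Q records, in position (i, j), the step at which that cell was added to P.
  Insert 7 (step 1): P = [7];  Q = [1]
  Insert 2 (step 2): P = [2] / [7];  Q = [1] / [2]
  Insert 5 (step 3): P = [2, 5] / [7];  Q = [1, 3] / [2]
  Insert 9 (step 4): P = [2, 5, 9] / [7];  Q = [1, 3, 4] / [2]
  Insert 4 (step 5): P = [2, 4, 9] / [5] / [7];  Q = [1, 3, 4] / [2] / [5]
  Insert 8 (step 6): P = [2, 4, 8] / [5, 9] / [7];  Q = [1, 3, 4] / [2, 6] / [5]
  Insert 1 (step 7): P = [1, 4, 8] / [2, 9] / [5] / [7];  Q = [1, 3, 4] / [2, 6] / [5] / [7]
  Insert 3 (step 8): P = [1, 3, 8] / [2, 4] / [5, 9] / [7];  Q = [1, 3, 4] / [2, 6] / [5, 8] / [7]
  Insert 6 (step 9): P = [1, 3, 6] / [2, 4, 8] / [5, 9] / [7];  Q = [1, 3, 4] / [2, 6, 9] / [5, 8] / [7]
Final shape: (3, 3, 2, 1).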